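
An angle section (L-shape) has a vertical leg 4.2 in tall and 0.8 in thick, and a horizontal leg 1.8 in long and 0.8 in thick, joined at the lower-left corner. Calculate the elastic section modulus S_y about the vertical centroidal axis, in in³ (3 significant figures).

Treat the section as a set of non-overlapping primitives; coordinates are from the bounding-box lower-left.
Vertical leg: 0.8 × 4.2, A = 3.36 in², x = 0.4 in, Ī = 0.1792 in⁴.
Horizontal leg (remainder): 1 × 0.8, A = 0.8 in², x = 1.3 in, Ī = 0.066667 in⁴.
Centroid: x̄ = ΣA·x / ΣA = 0.57308 in.
Transfer each piece to the vertical centroidal axis using Ī + A·d² with d = x − 0.57308:
  vertical leg: d = -0.17308 in → contributes +0.27985 in⁴
  horizontal leg (remainder): d = 0.72692 in → contributes +0.4894 in⁴
Total I = 0.76925 in⁴.
Extreme fibre distance c = 1.2269 in; S = I/c = 0.62698 in³.

S_y ≈ 0.627 in³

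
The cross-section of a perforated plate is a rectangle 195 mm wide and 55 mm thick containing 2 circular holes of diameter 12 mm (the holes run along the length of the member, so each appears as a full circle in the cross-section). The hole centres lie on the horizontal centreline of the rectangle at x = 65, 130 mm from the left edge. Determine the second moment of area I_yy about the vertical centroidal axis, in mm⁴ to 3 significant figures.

Decompose the section into non-overlapping parts with the origin at the bottom-left of its bounding rectangle.
Plate: 195 × 55, A = 10 725 mm², x = 97.5 mm, Ī = 33 984 844 mm⁴.
Hole 1 (subtracted): ⌀12, A = 113.1 mm², x = 65 mm, Ī = 1017.9 mm⁴.
Hole 2 (subtracted): ⌀12, A = 113.1 mm², x = 130 mm, Ī = 1017.9 mm⁴.
By symmetry the centroid is at mid-width, x̄ = 97.5 mm.
Transfer each piece to the vertical centroidal axis using Ī + A·d² with d = x − 97.5:
  plate: d = 0 mm → contributes +33 984 844 mm⁴
  hole 1: d = -32.5 mm → contributes −120 477 mm⁴
  hole 2: d = 32.5 mm → contributes −120 477 mm⁴
Total I = 33 743 890 mm⁴.

I_yy ≈ 3.37 × 10⁷ mm⁴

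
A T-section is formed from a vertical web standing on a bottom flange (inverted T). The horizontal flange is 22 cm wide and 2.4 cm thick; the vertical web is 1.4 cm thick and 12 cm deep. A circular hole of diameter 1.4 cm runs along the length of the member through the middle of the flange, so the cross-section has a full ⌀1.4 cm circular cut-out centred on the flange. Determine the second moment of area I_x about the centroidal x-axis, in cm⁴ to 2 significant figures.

Decompose the section into non-overlapping parts with the origin at the bottom-left of its bounding rectangle.
Flange: 22 × 2.4, A = 52.8 cm², y = 1.2 cm, Ī = 25.34 cm⁴.
Web: 1.4 × 12, A = 16.8 cm², y = 8.4 cm, Ī = 201.6 cm⁴.
Hole (subtracted): ⌀1.4, A = 1.539 cm², y = 1.2 cm, Ī = 0.1886 cm⁴.
Centroid: ȳ = ΣA·y / ΣA = 2.977 cm.
Transfer each piece to the centroidal x-axis using Ī + A·d² with d = y − 2.977:
  flange: d = -1.777 cm → contributes +192.1 cm⁴
  web: d = 5.423 cm → contributes +695.6 cm⁴
  hole: d = -1.777 cm → contributes −5.051 cm⁴
Total I = 882.7 cm⁴.

I_x ≈ 880 cm⁴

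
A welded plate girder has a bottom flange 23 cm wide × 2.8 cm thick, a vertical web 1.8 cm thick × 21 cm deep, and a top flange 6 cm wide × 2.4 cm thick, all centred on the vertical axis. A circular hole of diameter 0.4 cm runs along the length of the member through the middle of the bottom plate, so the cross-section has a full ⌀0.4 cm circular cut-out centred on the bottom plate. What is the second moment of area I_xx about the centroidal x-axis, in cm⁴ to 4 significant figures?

I_xx ≈ 9458 cm⁴

Decompose the section into non-overlapping parts with the origin at the bottom-left of its bounding rectangle.
Bottom plate: 23 × 2.8, A = 64.4 cm², y = 1.4 cm, Ī = 42.0747 cm⁴.
Web plate: 1.8 × 21, A = 37.8 cm², y = 13.3 cm, Ī = 1389.15 cm⁴.
Top plate: 6 × 2.4, A = 14.4 cm², y = 25 cm, Ī = 6.912 cm⁴.
Hole (subtracted): ⌀0.4, A = 0.125664 cm², y = 1.4 cm, Ī = 0.00125664 cm⁴.
Centroid: ȳ = ΣA·y / ΣA = 8.17969 cm.
Transfer each piece to the centroidal x-axis using Ī + A·d² with d = y − 8.17969:
  bottom plate: d = -6.77969 cm → contributes +3002.17 cm⁴
  web plate: d = 5.12031 cm → contributes +2380.17 cm⁴
  top plate: d = 16.8203 cm → contributes +4 081 cm⁴
  hole: d = -6.77969 cm → contributes −5.77729 cm⁴
Total I = 9457.57 cm⁴.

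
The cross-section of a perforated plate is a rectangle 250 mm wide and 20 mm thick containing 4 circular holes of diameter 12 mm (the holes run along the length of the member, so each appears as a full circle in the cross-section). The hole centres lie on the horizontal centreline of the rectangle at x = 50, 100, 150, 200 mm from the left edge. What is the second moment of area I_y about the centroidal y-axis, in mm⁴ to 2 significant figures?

I_y ≈ 2.5 × 10⁷ mm⁴

Treat the section as a set of non-overlapping primitives; coordinates are from the bounding-box lower-left.
Plate: 250 × 20, A = 5 000 mm², x = 125 mm, Ī = 26 041 667 mm⁴.
Hole 1 (subtracted): ⌀12, A = 113.1 mm², x = 50 mm, Ī = 1 018 mm⁴.
Hole 2 (subtracted): ⌀12, A = 113.1 mm², x = 100 mm, Ī = 1 018 mm⁴.
Hole 3 (subtracted): ⌀12, A = 113.1 mm², x = 150 mm, Ī = 1 018 mm⁴.
Hole 4 (subtracted): ⌀12, A = 113.1 mm², x = 200 mm, Ī = 1 018 mm⁴.
By symmetry the centroid is at mid-width, x̄ = 125 mm.
Transfer each piece to the centroidal y-axis using Ī + A·d² with d = x − 125:
  plate: d = 0 mm → contributes +26 041 667 mm⁴
  hole 1: d = -75 mm → contributes −637 190 mm⁴
  hole 2: d = -25 mm → contributes −71 704 mm⁴
  hole 3: d = 25 mm → contributes −71 704 mm⁴
  hole 4: d = 75 mm → contributes −637 190 mm⁴
Total I = 24 623 878 mm⁴.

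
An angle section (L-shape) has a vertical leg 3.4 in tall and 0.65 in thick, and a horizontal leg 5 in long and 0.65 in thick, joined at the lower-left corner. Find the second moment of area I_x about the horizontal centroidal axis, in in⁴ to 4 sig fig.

I_x ≈ 4.574 in⁴

Split into non-overlapping primitives; take the origin at the lower-left of the bounding box.
Vertical leg: 0.65 × 3.4, A = 2.21 in², y = 1.7 in, Ī = 2.12897 in⁴.
Horizontal leg (remainder): 4.35 × 0.65, A = 2.8275 in², y = 0.325 in, Ī = 0.0995516 in⁴.
Centroid: ȳ = ΣA·y / ΣA = 0.928226 in.
Transfer each piece to the horizontal centroidal axis using Ī + A·d² with d = y − 0.928226:
  vertical leg: d = 0.771774 in → contributes +3.44532 in⁴
  horizontal leg (remainder): d = -0.603226 in → contributes +1.12843 in⁴
Total I = 4.57375 in⁴.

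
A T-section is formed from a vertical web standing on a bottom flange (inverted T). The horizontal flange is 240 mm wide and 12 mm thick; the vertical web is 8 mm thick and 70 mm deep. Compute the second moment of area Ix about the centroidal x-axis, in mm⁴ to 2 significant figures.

Split into non-overlapping primitives; take the origin at the lower-left of the bounding box.
Flange: 240 × 12, A = 2 880 mm², y = 6 mm, Ī = 34 560 mm⁴.
Web: 8 × 70, A = 560 mm², y = 47 mm, Ī = 228 667 mm⁴.
Centroid: ȳ = ΣA·y / ΣA = 12.67 mm.
Transfer each piece to the centroidal x-axis using Ī + A·d² with d = y − 12.67:
  flange: d = -6.674 mm → contributes +162 858 mm⁴
  web: d = 34.33 mm → contributes +888 484 mm⁴
Total I = 1 051 342 mm⁴.

Ix ≈ 1.1 × 10⁶ mm⁴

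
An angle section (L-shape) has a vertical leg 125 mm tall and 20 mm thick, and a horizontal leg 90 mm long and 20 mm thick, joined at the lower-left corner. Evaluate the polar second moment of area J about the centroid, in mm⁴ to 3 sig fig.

J ≈ 8.25 × 10⁶ mm⁴

Treat the section as a set of non-overlapping primitives; coordinates are from the bounding-box lower-left.
Vertical leg: 20 × 125, A = 2 500 mm², y = 62.5 mm, Ī = 3 255 208 mm⁴.
Horizontal leg (remainder): 70 × 20, A = 1 400 mm², y = 10 mm, Ī = 46 667 mm⁴.
Centroid: ȳ = ΣA·y / ΣA = 43.654 mm.
Transfer each piece to the centroidal x-axis using Ī + A·d² with d = y − 43.654:
  vertical leg: d = 18.846 mm → contributes +4 143 152 mm⁴
  horizontal leg (remainder): d = -33.654 mm → contributes +1 632 281 mm⁴
Total I = 5 775 433 mm⁴.
For the y-axis: x̄ = 26.154 mm.
Repeating about the centroidal y-axis gives I_y = 2 472 308 mm⁴.
Polar second moment: J = I_x + I_y = 8 247 740 mm⁴.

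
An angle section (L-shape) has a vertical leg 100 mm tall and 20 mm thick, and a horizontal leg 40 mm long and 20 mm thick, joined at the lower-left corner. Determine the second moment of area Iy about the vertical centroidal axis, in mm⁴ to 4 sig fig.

Treat the section as a set of non-overlapping primitives; coordinates are from the bounding-box lower-left.
Vertical leg: 20 × 100, A = 2 000 mm², x = 10 mm, Ī = 66666.7 mm⁴.
Horizontal leg (remainder): 20 × 20, A = 400 mm², x = 30 mm, Ī = 13333.3 mm⁴.
Centroid: x̄ = ΣA·x / ΣA = 13.3333 mm.
Transfer each piece to the vertical centroidal axis using Ī + A·d² with d = x − 13.3333:
  vertical leg: d = -3.33333 mm → contributes +88888.9 mm⁴
  horizontal leg (remainder): d = 16.6667 mm → contributes +124 444 mm⁴
Total I = 213 333 mm⁴.

Iy ≈ 2.133 × 10⁵ mm⁴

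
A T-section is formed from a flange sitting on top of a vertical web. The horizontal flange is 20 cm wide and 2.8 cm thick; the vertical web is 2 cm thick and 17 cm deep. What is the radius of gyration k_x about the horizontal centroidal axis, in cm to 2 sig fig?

Split into non-overlapping primitives; take the origin at the lower-left of the bounding box.
Flange: 20 × 2.8, A = 56 cm², y = 18.4 cm, Ī = 36.59 cm⁴.
Web: 2 × 17, A = 34 cm², y = 8.5 cm, Ī = 818.8 cm⁴.
Centroid: ȳ = ΣA·y / ΣA = 14.66 cm.
Transfer each piece to the horizontal centroidal axis using Ī + A·d² with d = y − 14.66:
  flange: d = 3.74 cm → contributes +819.9 cm⁴
  web: d = -6.16 cm → contributes +2 109 cm⁴
Total I = 2 929 cm⁴.
Radius of gyration: k = √(I/A) = √(2 929 / 90) = 5.705 cm.

k_x ≈ 5.7 cm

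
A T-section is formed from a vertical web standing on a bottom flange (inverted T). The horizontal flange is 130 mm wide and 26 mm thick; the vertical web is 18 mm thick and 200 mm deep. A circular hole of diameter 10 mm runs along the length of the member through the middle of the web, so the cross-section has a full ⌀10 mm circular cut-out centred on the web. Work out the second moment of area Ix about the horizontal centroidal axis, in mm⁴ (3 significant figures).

Ix ≈ 3.42 × 10⁷ mm⁴

Decompose the section into non-overlapping parts with the origin at the bottom-left of its bounding rectangle.
Flange: 130 × 26, A = 3 380 mm², y = 13 mm, Ī = 190 407 mm⁴.
Web: 18 × 200, A = 3 600 mm², y = 126 mm, Ī = 12 000 000 mm⁴.
Hole (subtracted): ⌀10, A = 78.54 mm², y = 126 mm, Ī = 490.87 mm⁴.
Centroid: ȳ = ΣA·y / ΣA = 70.658 mm.
Transfer each piece to the horizontal centroidal axis using Ī + A·d² with d = y − 70.658:
  flange: d = -57.658 mm → contributes +11 427 065 mm⁴
  web: d = 55.342 mm → contributes +23 025 818 mm⁴
  hole: d = 55.342 mm → contributes −241 037 mm⁴
Total I = 34 211 846 mm⁴.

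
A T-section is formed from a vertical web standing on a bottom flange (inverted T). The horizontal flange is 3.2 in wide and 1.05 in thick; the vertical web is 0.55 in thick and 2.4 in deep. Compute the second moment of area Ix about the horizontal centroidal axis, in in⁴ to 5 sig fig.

Ix ≈ 3.7623 in⁴

Split into non-overlapping primitives; take the origin at the lower-left of the bounding box.
Flange: 3.2 × 1.05, A = 3.36 in², y = 0.525 in, Ī = 0.3087 in⁴.
Web: 0.55 × 2.4, A = 1.32 in², y = 2.25 in, Ī = 0.6336 in⁴.
Centroid: ȳ = ΣA·y / ΣA = 1.011538 in.
Transfer each piece to the horizontal centroidal axis using Ī + A·d² with d = y − 1.011538:
  flange: d = -0.4865385 in → contributes +1.104078 in⁴
  web: d = 1.238462 in → contributes +2.658199 in⁴
Total I = 3.762277 in⁴.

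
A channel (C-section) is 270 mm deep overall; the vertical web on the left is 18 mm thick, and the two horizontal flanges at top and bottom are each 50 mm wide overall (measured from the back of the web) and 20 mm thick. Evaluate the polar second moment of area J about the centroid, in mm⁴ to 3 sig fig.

J ≈ 5.04 × 10⁷ mm⁴

Break the section into simple shapes (no overlaps), measuring from the bottom-left corner of the bounding box.
Web: 18 × 270, A = 4 860 mm², y = 135 mm, Ī = 29 524 500 mm⁴.
Top flange (beyond web): 32 × 20, A = 640 mm², y = 260 mm, Ī = 21 333 mm⁴.
Bottom flange (beyond web): 32 × 20, A = 640 mm², y = 10 mm, Ī = 21 333 mm⁴.
By symmetry the centroid is at mid-height, ȳ = 135 mm.
Transfer each piece to the centroidal x-axis using Ī + A·d² with d = y − 135:
  web: d = 0 mm → contributes +29 524 500 mm⁴
  top flange (beyond web): d = 125 mm → contributes +10 021 333 mm⁴
  bottom flange (beyond web): d = -125 mm → contributes +10 021 333 mm⁴
Total I = 49 567 167 mm⁴.
For the y-axis: x̄ = 14.212 mm.
Repeating about the centroidal y-axis gives I_y = 873 671 mm⁴.
Polar second moment: J = I_x + I_y = 50 440 838 mm⁴.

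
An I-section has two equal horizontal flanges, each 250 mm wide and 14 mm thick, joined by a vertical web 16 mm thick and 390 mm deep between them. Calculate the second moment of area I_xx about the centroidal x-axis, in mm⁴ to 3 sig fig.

I_xx ≈ 3.65 × 10⁸ mm⁴

Decompose the section into non-overlapping parts with the origin at the bottom-left of its bounding rectangle.
Bottom flange: 250 × 14, A = 3 500 mm², y = 7 mm, Ī = 57 167 mm⁴.
Web: 16 × 390, A = 6 240 mm², y = 209 mm, Ī = 79 092 000 mm⁴.
Top flange: 250 × 14, A = 3 500 mm², y = 411 mm, Ī = 57 167 mm⁴.
By symmetry the centroid is at mid-height, ȳ = 209 mm.
Transfer each piece to the centroidal x-axis using Ī + A·d² with d = y − 209:
  bottom flange: d = -202 mm → contributes +142 871 167 mm⁴
  web: d = 0 mm → contributes +79 092 000 mm⁴
  top flange: d = 202 mm → contributes +142 871 167 mm⁴
Total I = 364 834 333 mm⁴.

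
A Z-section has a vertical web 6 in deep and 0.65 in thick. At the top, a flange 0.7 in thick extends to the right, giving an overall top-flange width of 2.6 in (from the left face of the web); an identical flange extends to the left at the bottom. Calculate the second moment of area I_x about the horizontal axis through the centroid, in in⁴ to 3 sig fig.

I_x ≈ 31.0 in⁴

Break the section into simple shapes (no overlaps), measuring from the bottom-left corner of the bounding box.
Web: 0.65 × 6, A = 3.9 in², y = 3 in, Ī = 11.7 in⁴.
Top flange (beyond web): 1.95 × 0.7, A = 1.365 in², y = 5.65 in, Ī = 0.055738 in⁴.
Bottom flange (beyond web): 1.95 × 0.7, A = 1.365 in², y = 0.35 in, Ī = 0.055738 in⁴.
Centroid: ȳ = ΣA·y / ΣA = 3 in.
Transfer each piece to the horizontal axis through the centroid using Ī + A·d² with d = y − 3:
  web: d = 0 in → contributes +11.7 in⁴
  top flange (beyond web): d = 2.65 in → contributes +9.6415 in⁴
  bottom flange (beyond web): d = -2.65 in → contributes +9.6415 in⁴
Total I = 30.983 in⁴.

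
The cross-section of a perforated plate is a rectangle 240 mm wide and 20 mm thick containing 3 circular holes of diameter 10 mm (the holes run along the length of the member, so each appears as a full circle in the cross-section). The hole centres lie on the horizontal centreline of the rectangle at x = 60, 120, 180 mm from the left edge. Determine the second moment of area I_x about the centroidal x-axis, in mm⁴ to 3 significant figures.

I_x ≈ 1.59 × 10⁵ mm⁴

Decompose the section into non-overlapping parts with the origin at the bottom-left of its bounding rectangle.
Plate: 240 × 20, A = 4 800 mm², y = 10 mm, Ī = 160 000 mm⁴.
Hole 1 (subtracted): ⌀10, A = 78.54 mm², y = 10 mm, Ī = 490.87 mm⁴.
Hole 2 (subtracted): ⌀10, A = 78.54 mm², y = 10 mm, Ī = 490.87 mm⁴.
Hole 3 (subtracted): ⌀10, A = 78.54 mm², y = 10 mm, Ī = 490.87 mm⁴.
By symmetry the centroid is at mid-height, ȳ = 10 mm.
All pieces are centred on the centroidal x-axis, so I = ΣĪ (holes subtracted) = 158 527 mm⁴.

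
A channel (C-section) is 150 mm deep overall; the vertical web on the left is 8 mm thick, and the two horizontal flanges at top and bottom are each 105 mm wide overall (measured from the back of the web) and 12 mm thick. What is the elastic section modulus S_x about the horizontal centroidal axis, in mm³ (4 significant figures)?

S_x ≈ 1.782 × 10⁵ mm³

Break the section into simple shapes (no overlaps), measuring from the bottom-left corner of the bounding box.
Web: 8 × 150, A = 1 200 mm², y = 75 mm, Ī = 2 250 000 mm⁴.
Top flange (beyond web): 97 × 12, A = 1 164 mm², y = 144 mm, Ī = 13 968 mm⁴.
Bottom flange (beyond web): 97 × 12, A = 1 164 mm², y = 6 mm, Ī = 13 968 mm⁴.
By symmetry the centroid is at mid-height, ȳ = 75 mm.
Transfer each piece to the horizontal centroidal axis using Ī + A·d² with d = y − 75:
  web: d = 0 mm → contributes +2 250 000 mm⁴
  top flange (beyond web): d = 69 mm → contributes +5 555 772 mm⁴
  bottom flange (beyond web): d = -69 mm → contributes +5 555 772 mm⁴
Total I = 13 361 544 mm⁴.
Extreme fibre distance c = 75 mm; S = I/c = 178 154 mm³.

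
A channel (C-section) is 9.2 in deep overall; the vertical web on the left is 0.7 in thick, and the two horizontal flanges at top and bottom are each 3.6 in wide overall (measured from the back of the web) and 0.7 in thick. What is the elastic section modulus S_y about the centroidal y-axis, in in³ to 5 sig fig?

Decompose the section into non-overlapping parts with the origin at the bottom-left of its bounding rectangle.
Web: 0.7 × 9.2, A = 6.44 in², x = 0.35 in, Ī = 0.2629667 in⁴.
Top flange (beyond web): 2.9 × 0.7, A = 2.03 in², x = 2.15 in, Ī = 1.422692 in⁴.
Bottom flange (beyond web): 2.9 × 0.7, A = 2.03 in², x = 2.15 in, Ī = 1.422692 in⁴.
Centroid: x̄ = ΣA·x / ΣA = 1.046 in.
Transfer each piece to the centroidal y-axis using Ī + A·d² with d = x − 1.046:
  web: d = -0.696 in → contributes +3.382606 in⁴
  top flange (beyond web): d = 1.104 in → contributes +3.896888 in⁴
  bottom flange (beyond web): d = 1.104 in → contributes +3.896888 in⁴
Total I = 11.17638 in⁴.
Extreme fibre distance c = 2.554 in; S = I/c = 4.376031 in³.

S_y ≈ 4.3760 in³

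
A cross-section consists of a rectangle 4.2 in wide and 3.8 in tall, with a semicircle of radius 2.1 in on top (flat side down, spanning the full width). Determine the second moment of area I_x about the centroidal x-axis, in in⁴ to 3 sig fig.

Break the section into simple shapes (no overlaps), measuring from the bottom-left corner of the bounding box.
Rectangular body: 4.2 × 3.8, A = 15.96 in², y = 1.9 in, Ī = 19.205 in⁴.
Semicircular cap: semicircle r = 2.1, A = 6.9272 in², y = 4.6913 in, Ī = 2.1346 in⁴.
Centroid: ȳ = ΣA·y / ΣA = 2.7448 in.
Transfer each piece to the centroidal x-axis using Ī + A·d² with d = y − 2.7448:
  rectangular body: d = -0.84483 in → contributes +30.596 in⁴
  semicircular cap: d = 1.9464 in → contributes +28.379 in⁴
Total I = 58.976 in⁴.

I_x ≈ 59.0 in⁴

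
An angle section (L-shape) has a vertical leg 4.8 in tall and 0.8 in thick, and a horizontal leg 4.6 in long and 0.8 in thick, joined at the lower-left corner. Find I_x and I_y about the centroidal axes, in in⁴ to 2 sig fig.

Break the section into simple shapes (no overlaps), measuring from the bottom-left corner of the bounding box.
Vertical leg: 0.8 × 4.8, A = 3.84 in², y = 2.4 in, Ī = 7.373 in⁴.
Horizontal leg (remainder): 3.8 × 0.8, A = 3.04 in², y = 0.4 in, Ī = 0.1621 in⁴.
Centroid: ȳ = ΣA·y / ΣA = 1.516 in.
Transfer each piece to the centroidal x-axis using Ī + A·d² with d = y − 1.516:
  vertical leg: d = 0.8837 in → contributes +10.37 in⁴
  horizontal leg (remainder): d = -1.116 in → contributes +3.95 in⁴
Total I = 14.32 in⁴.
For the y-axis: x̄ = 1.416 in.
Repeating about the centroidal y-axis gives I_y = 12.84 in⁴.

I_x ≈ 14 in⁴, I_y ≈ 13 in⁴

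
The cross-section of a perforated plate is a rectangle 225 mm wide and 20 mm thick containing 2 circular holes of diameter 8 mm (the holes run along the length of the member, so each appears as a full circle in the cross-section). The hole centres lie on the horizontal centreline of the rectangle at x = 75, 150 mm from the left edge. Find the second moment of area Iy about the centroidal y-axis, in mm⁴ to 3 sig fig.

Iy ≈ 1.88 × 10⁷ mm⁴

Split into non-overlapping primitives; take the origin at the lower-left of the bounding box.
Plate: 225 × 20, A = 4 500 mm², x = 112.5 mm, Ī = 18 984 375 mm⁴.
Hole 1 (subtracted): ⌀8, A = 50.265 mm², x = 75 mm, Ī = 201.06 mm⁴.
Hole 2 (subtracted): ⌀8, A = 50.265 mm², x = 150 mm, Ī = 201.06 mm⁴.
By symmetry the centroid is at mid-width, x̄ = 112.5 mm.
Transfer each piece to the centroidal y-axis using Ī + A·d² with d = x − 112.5:
  plate: d = 0 mm → contributes +18 984 375 mm⁴
  hole 1: d = -37.5 mm → contributes −70 887 mm⁴
  hole 2: d = 37.5 mm → contributes −70 887 mm⁴
Total I = 18 842 601 mm⁴.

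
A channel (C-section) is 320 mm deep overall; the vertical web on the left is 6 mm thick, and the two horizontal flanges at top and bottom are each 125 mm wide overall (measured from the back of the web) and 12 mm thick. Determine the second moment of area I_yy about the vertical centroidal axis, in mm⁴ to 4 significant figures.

I_yy ≈ 7.861 × 10⁶ mm⁴

Break the section into simple shapes (no overlaps), measuring from the bottom-left corner of the bounding box.
Web: 6 × 320, A = 1 920 mm², x = 3 mm, Ī = 5 760 mm⁴.
Top flange (beyond web): 119 × 12, A = 1 428 mm², x = 65.5 mm, Ī = 1 685 159 mm⁴.
Bottom flange (beyond web): 119 × 12, A = 1 428 mm², x = 65.5 mm, Ī = 1 685 159 mm⁴.
Centroid: x̄ = ΣA·x / ΣA = 40.3744 mm.
Transfer each piece to the vertical centroidal axis using Ī + A·d² with d = x − 40.3744:
  web: d = -37.3744 mm → contributes +2 687 700 mm⁴
  top flange (beyond web): d = 25.1256 mm → contributes +2 586 651 mm⁴
  bottom flange (beyond web): d = 25.1256 mm → contributes +2 586 651 mm⁴
Total I = 7 861 003 mm⁴.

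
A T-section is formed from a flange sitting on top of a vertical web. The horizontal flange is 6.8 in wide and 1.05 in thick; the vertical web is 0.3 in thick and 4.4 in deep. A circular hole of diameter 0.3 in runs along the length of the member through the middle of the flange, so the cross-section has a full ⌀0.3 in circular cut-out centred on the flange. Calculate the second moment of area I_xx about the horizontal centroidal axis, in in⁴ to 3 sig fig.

Treat the section as a set of non-overlapping primitives; coordinates are from the bounding-box lower-left.
Flange: 6.8 × 1.05, A = 7.14 in², y = 4.925 in, Ī = 0.65599 in⁴.
Web: 0.3 × 4.4, A = 1.32 in², y = 2.2 in, Ī = 2.1296 in⁴.
Hole (subtracted): ⌀0.3, A = 0.070686 in², y = 4.925 in, Ī = 0.00039761 in⁴.
Centroid: ȳ = ΣA·y / ΣA = 4.4962 in.
Transfer each piece to the horizontal centroidal axis using Ī + A·d² with d = y − 4.4962:
  flange: d = 0.42876 in → contributes +1.9686 in⁴
  web: d = -2.2962 in → contributes +9.0896 in⁴
  hole: d = 0.42876 in → contributes −0.013392 in⁴
Total I = 11.045 in⁴.

I_xx ≈ 11.0 in⁴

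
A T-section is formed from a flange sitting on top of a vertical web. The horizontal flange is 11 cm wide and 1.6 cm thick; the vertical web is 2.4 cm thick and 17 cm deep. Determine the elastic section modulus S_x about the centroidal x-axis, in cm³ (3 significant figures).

S_x ≈ 181 cm³

Decompose the section into non-overlapping parts with the origin at the bottom-left of its bounding rectangle.
Flange: 11 × 1.6, A = 17.6 cm², y = 17.8 cm, Ī = 3.7547 cm⁴.
Web: 2.4 × 17, A = 40.8 cm², y = 8.5 cm, Ī = 982.6 cm⁴.
Centroid: ȳ = ΣA·y / ΣA = 11.303 cm.
Transfer each piece to the centroidal x-axis using Ī + A·d² with d = y − 11.303:
  flange: d = 6.4973 cm → contributes +746.73 cm⁴
  web: d = -2.8027 cm → contributes +1303.1 cm⁴
Total I = 2049.8 cm⁴.
Extreme fibre distance c = 11.303 cm; S = I/c = 181.36 cm³.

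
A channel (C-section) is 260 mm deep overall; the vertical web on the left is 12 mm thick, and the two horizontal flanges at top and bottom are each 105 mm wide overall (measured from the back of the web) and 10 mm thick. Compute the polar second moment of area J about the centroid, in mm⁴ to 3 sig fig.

J ≈ 5.12 × 10⁷ mm⁴

Treat the section as a set of non-overlapping primitives; coordinates are from the bounding-box lower-left.
Web: 12 × 260, A = 3 120 mm², y = 130 mm, Ī = 17 576 000 mm⁴.
Top flange (beyond web): 93 × 10, A = 930 mm², y = 255 mm, Ī = 7 750 mm⁴.
Bottom flange (beyond web): 93 × 10, A = 930 mm², y = 5 mm, Ī = 7 750 mm⁴.
By symmetry the centroid is at mid-height, ȳ = 130 mm.
Transfer each piece to the centroidal x-axis using Ī + A·d² with d = y − 130:
  web: d = 0 mm → contributes +17 576 000 mm⁴
  top flange (beyond web): d = 125 mm → contributes +14 539 000 mm⁴
  bottom flange (beyond web): d = -125 mm → contributes +14 539 000 mm⁴
Total I = 46 654 000 mm⁴.
For the y-axis: x̄ = 25.608 mm.
Repeating about the centroidal y-axis gives I_y = 4 589 896 mm⁴.
Polar second moment: J = I_x + I_y = 51 243 896 mm⁴.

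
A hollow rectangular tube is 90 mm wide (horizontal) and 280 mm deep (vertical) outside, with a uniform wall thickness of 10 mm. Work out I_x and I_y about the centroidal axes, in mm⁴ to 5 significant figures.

Split into non-overlapping primitives; take the origin at the lower-left of the bounding box.
Outer rectangle: 90 × 280, A = 25 200 mm², y = 140 mm, Ī = 164 640 000 mm⁴.
Inner void (subtracted): 70 × 260, A = 18 200 mm², y = 140 mm, Ī = 102 526 667 mm⁴.
By symmetry the centroid is at mid-height, ȳ = 140 mm.
All pieces are centred on the centroidal x-axis, so I = ΣĪ (holes subtracted) = 62 113 333 mm⁴.
Repeating about the centroidal y-axis gives I_y = 9 578 333 mm⁴.

I_x ≈ 6.2113 × 10⁷ mm⁴, I_y ≈ 9.5783 × 10⁶ mm⁴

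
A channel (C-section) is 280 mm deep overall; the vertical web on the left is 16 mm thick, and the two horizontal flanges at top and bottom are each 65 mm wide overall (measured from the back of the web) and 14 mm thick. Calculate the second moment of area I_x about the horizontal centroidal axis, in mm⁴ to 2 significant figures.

Split into non-overlapping primitives; take the origin at the lower-left of the bounding box.
Web: 16 × 280, A = 4 480 mm², y = 140 mm, Ī = 29 269 333 mm⁴.
Top flange (beyond web): 49 × 14, A = 686 mm², y = 273 mm, Ī = 11 205 mm⁴.
Bottom flange (beyond web): 49 × 14, A = 686 mm², y = 7 mm, Ī = 11 205 mm⁴.
By symmetry the centroid is at mid-height, ȳ = 140 mm.
Transfer each piece to the horizontal centroidal axis using Ī + A·d² with d = y − 140:
  web: d = 0 mm → contributes +29 269 333 mm⁴
  top flange (beyond web): d = 133 mm → contributes +12 145 859 mm⁴
  bottom flange (beyond web): d = -133 mm → contributes +12 145 859 mm⁴
Total I = 53 561 051 mm⁴.

I_x ≈ 5.4 × 10⁷ mm⁴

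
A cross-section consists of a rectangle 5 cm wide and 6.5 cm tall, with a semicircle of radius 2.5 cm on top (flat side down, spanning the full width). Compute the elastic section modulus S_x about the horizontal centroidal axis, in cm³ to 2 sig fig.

S_x ≈ 54 cm³

Split into non-overlapping primitives; take the origin at the lower-left of the bounding box.
Rectangular body: 5 × 6.5, A = 32.5 cm², y = 3.25 cm, Ī = 114.4 cm⁴.
Semicircular cap: semicircle r = 2.5, A = 9.817 cm², y = 7.561 cm, Ī = 4.287 cm⁴.
Centroid: ȳ = ΣA·y / ΣA = 4.25 cm.
Transfer each piece to the horizontal centroidal axis using Ī + A·d² with d = y − 4.25:
  rectangular body: d = -1 cm → contributes +146.9 cm⁴
  semicircular cap: d = 3.311 cm → contributes +111.9 cm⁴
Total I = 258.8 cm⁴.
Extreme fibre distance c = 4.75 cm; S = I/c = 54.49 cm³.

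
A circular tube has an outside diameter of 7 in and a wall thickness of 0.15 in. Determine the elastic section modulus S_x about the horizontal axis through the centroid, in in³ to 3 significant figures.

S_x ≈ 5.41 in³

Decompose the section into non-overlapping parts with the origin at the bottom-left of its bounding rectangle.
Outer circle: ⌀7, A = 38.485 in², y = 3.5 in, Ī = 117.86 in⁴.
Bore (subtracted): ⌀6.7, A = 35.257 in², y = 3.5 in, Ī = 98.917 in⁴.
By symmetry the centroid is at mid-height, ȳ = 3.5 in.
All pieces are centred on the horizontal axis through the centroid, so I = ΣĪ (holes subtracted) = 18.942 in⁴.
Extreme fibre distance c = 3.5 in; S = I/c = 5.4121 in³.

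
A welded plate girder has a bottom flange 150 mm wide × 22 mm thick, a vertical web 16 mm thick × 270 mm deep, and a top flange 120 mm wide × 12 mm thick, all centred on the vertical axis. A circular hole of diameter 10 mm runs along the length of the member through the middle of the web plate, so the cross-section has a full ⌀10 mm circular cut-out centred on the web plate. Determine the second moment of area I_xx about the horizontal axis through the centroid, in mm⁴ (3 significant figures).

Split into non-overlapping primitives; take the origin at the lower-left of the bounding box.
Bottom plate: 150 × 22, A = 3 300 mm², y = 11 mm, Ī = 133 100 mm⁴.
Web plate: 16 × 270, A = 4 320 mm², y = 157 mm, Ī = 26 244 000 mm⁴.
Top plate: 120 × 12, A = 1 440 mm², y = 298 mm, Ī = 17 280 mm⁴.
Hole (subtracted): ⌀10, A = 78.54 mm², y = 157 mm, Ī = 490.87 mm⁴.
Centroid: ȳ = ΣA·y / ΣA = 125.96 mm.
Transfer each piece to the horizontal axis through the centroid using Ī + A·d² with d = y − 125.96:
  bottom plate: d = -114.96 mm → contributes +43 747 317 mm⁴
  web plate: d = 31.037 mm → contributes +30 405 508 mm⁴
  top plate: d = 172.04 mm → contributes +42 636 704 mm⁴
  hole: d = 31.037 mm → contributes −76 149 mm⁴
Total I = 116 713 380 mm⁴.

I_xx ≈ 1.17 × 10⁸ mm⁴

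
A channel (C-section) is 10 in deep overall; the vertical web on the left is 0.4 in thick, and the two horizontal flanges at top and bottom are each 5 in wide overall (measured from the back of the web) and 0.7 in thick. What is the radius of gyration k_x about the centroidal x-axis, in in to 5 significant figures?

k_x ≈ 4.0689 in

Treat the section as a set of non-overlapping primitives; coordinates are from the bounding-box lower-left.
Web: 0.4 × 10, A = 4 in², y = 5 in, Ī = 33.33333 in⁴.
Top flange (beyond web): 4.6 × 0.7, A = 3.22 in², y = 9.65 in, Ī = 0.1314833 in⁴.
Bottom flange (beyond web): 4.6 × 0.7, A = 3.22 in², y = 0.35 in, Ī = 0.1314833 in⁴.
By symmetry the centroid is at mid-height, ȳ = 5 in.
Transfer each piece to the centroidal x-axis using Ī + A·d² with d = y − 5:
  web: d = 0 in → contributes +33.33333 in⁴
  top flange (beyond web): d = 4.65 in → contributes +69.75593 in⁴
  bottom flange (beyond web): d = -4.65 in → contributes +69.75593 in⁴
Total I = 172.8452 in⁴.
Radius of gyration: k = √(I/A) = √(172.8452 / 10.44) = 4.068913 in.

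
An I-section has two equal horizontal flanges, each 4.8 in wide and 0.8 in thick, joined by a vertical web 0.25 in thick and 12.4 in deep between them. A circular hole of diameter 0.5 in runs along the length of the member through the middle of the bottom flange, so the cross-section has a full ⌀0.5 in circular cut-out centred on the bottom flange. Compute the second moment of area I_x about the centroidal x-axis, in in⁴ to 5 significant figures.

Break the section into simple shapes (no overlaps), measuring from the bottom-left corner of the bounding box.
Bottom flange: 4.8 × 0.8, A = 3.84 in², y = 0.4 in, Ī = 0.2048 in⁴.
Web: 0.25 × 12.4, A = 3.1 in², y = 7 in, Ī = 39.72133 in⁴.
Top flange: 4.8 × 0.8, A = 3.84 in², y = 13.6 in, Ī = 0.2048 in⁴.
Hole (subtracted): ⌀0.5, A = 0.1963495 in², y = 0.4 in, Ī = 0.003067962 in⁴.
Centroid: ȳ = ΣA·y / ΣA = 7.122444 in.
Transfer each piece to the centroidal x-axis using Ī + A·d² with d = y − 7.122444:
  bottom flange: d = -6.722444 in → contributes +173.7392 in⁴
  web: d = -0.1224442 in → contributes +39.76781 in⁴
  top flange: d = 6.477556 in → contributes +161.3263 in⁴
  hole: d = -6.722444 in → contributes −8.87635 in⁴
Total I = 365.957 in⁴.

I_x ≈ 365.96 in⁴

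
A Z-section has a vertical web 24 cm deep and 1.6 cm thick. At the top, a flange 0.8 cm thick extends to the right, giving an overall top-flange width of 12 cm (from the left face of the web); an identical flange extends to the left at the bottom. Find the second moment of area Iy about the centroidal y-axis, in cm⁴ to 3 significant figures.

Iy ≈ 757 cm⁴

Treat the section as a set of non-overlapping primitives; coordinates are from the bounding-box lower-left.
Web: 1.6 × 24, A = 38.4 cm², x = 11.2 cm, Ī = 8.192 cm⁴.
Top flange (beyond web): 10.4 × 0.8, A = 8.32 cm², x = 17.2 cm, Ī = 74.991 cm⁴.
Bottom flange (beyond web): 10.4 × 0.8, A = 8.32 cm², x = 5.2 cm, Ī = 74.991 cm⁴.
Centroid: x̄ = ΣA·x / ΣA = 11.2 cm.
Transfer each piece to the centroidal y-axis using Ī + A·d² with d = x − 11.2:
  web: d = 0 cm → contributes +8.192 cm⁴
  top flange (beyond web): d = 6 cm → contributes +374.51 cm⁴
  bottom flange (beyond web): d = -6 cm → contributes +374.51 cm⁴
Total I = 757.21 cm⁴.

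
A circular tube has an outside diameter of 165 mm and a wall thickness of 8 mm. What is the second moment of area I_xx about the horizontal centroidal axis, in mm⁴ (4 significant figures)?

I_xx ≈ 1.219 × 10⁷ mm⁴

Break the section into simple shapes (no overlaps), measuring from the bottom-left corner of the bounding box.
Outer circle: ⌀165, A = 21382.5 mm², y = 82.5 mm, Ī = 36 383 601 mm⁴.
Bore (subtracted): ⌀149, A = 17436.6 mm², y = 82.5 mm, Ī = 24 194 406 mm⁴.
By symmetry the centroid is at mid-height, ȳ = 82.5 mm.
All pieces are centred on the horizontal centroidal axis, so I = ΣĪ (holes subtracted) = 12 189 194 mm⁴.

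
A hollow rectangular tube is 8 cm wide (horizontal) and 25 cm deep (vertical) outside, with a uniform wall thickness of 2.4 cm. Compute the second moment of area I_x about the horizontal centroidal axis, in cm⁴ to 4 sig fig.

I_x ≈ 8219 cm⁴

Split into non-overlapping primitives; take the origin at the lower-left of the bounding box.
Outer rectangle: 8 × 25, A = 200 cm², y = 12.5 cm, Ī = 10416.7 cm⁴.
Inner void (subtracted): 3.2 × 20.2, A = 64.64 cm², y = 12.5 cm, Ī = 2197.98 cm⁴.
By symmetry the centroid is at mid-height, ȳ = 12.5 cm.
All pieces are centred on the horizontal centroidal axis, so I = ΣĪ (holes subtracted) = 8218.69 cm⁴.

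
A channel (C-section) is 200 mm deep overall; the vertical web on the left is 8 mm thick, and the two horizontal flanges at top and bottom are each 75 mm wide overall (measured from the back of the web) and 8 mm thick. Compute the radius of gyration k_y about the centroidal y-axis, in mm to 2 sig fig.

Treat the section as a set of non-overlapping primitives; coordinates are from the bounding-box lower-left.
Web: 8 × 200, A = 1 600 mm², x = 4 mm, Ī = 8 533 mm⁴.
Top flange (beyond web): 67 × 8, A = 536 mm², x = 41.5 mm, Ī = 200 509 mm⁴.
Bottom flange (beyond web): 67 × 8, A = 536 mm², x = 41.5 mm, Ī = 200 509 mm⁴.
Centroid: x̄ = ΣA·x / ΣA = 19.04 mm.
Transfer each piece to the centroidal y-axis using Ī + A·d² with d = x − 19.04:
  web: d = -15.04 mm → contributes +370 692 mm⁴
  top flange (beyond web): d = 22.46 mm → contributes +470 777 mm⁴
  bottom flange (beyond web): d = 22.46 mm → contributes +470 777 mm⁴
Total I = 1 312 245 mm⁴.
Radius of gyration: k = √(I/A) = √(1 312 245 / 2 672) = 22.16 mm.

k_y ≈ 22 mm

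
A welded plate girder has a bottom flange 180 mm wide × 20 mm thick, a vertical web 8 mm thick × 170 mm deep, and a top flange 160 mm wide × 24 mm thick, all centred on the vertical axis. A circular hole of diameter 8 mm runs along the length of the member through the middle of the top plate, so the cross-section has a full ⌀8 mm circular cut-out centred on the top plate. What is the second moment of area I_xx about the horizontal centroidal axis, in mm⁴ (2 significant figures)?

I_xx ≈ 7.2 × 10⁷ mm⁴

Split into non-overlapping primitives; take the origin at the lower-left of the bounding box.
Bottom plate: 180 × 20, A = 3 600 mm², y = 10 mm, Ī = 120 000 mm⁴.
Web plate: 8 × 170, A = 1 360 mm², y = 105 mm, Ī = 3 275 333 mm⁴.
Top plate: 160 × 24, A = 3 840 mm², y = 202 mm, Ī = 184 320 mm⁴.
Hole (subtracted): ⌀8, A = 50.27 mm², y = 202 mm, Ī = 201.1 mm⁴.
Centroid: ȳ = ΣA·y / ΣA = 107.9 mm.
Transfer each piece to the horizontal centroidal axis using Ī + A·d² with d = y − 107.9:
  bottom plate: d = -97.93 mm → contributes +34 642 409 mm⁴
  web plate: d = -2.926 mm → contributes +3 286 979 mm⁴
  top plate: d = 94.07 mm → contributes +34 167 795 mm⁴
  hole: d = 94.07 mm → contributes −445 044 mm⁴
Total I = 71 652 139 mm⁴.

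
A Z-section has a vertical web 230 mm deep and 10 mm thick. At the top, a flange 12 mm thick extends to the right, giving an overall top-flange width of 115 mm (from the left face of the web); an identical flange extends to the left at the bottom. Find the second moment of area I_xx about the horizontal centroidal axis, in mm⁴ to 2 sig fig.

I_xx ≈ 4.0 × 10⁷ mm⁴

Split into non-overlapping primitives; take the origin at the lower-left of the bounding box.
Web: 10 × 230, A = 2 300 mm², y = 115 mm, Ī = 10 139 167 mm⁴.
Top flange (beyond web): 105 × 12, A = 1 260 mm², y = 224 mm, Ī = 15 120 mm⁴.
Bottom flange (beyond web): 105 × 12, A = 1 260 mm², y = 6 mm, Ī = 15 120 mm⁴.
Centroid: ȳ = ΣA·y / ΣA = 115 mm.
Transfer each piece to the horizontal centroidal axis using Ī + A·d² with d = y − 115:
  web: d = 0 mm → contributes +10 139 167 mm⁴
  top flange (beyond web): d = 109 mm → contributes +14 985 180 mm⁴
  bottom flange (beyond web): d = -109 mm → contributes +14 985 180 mm⁴
Total I = 40 109 527 mm⁴.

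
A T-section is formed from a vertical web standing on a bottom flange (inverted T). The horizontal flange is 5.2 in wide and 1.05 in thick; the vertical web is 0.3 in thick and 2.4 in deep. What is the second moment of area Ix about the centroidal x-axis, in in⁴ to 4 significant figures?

Ix ≈ 2.740 in⁴

Decompose the section into non-overlapping parts with the origin at the bottom-left of its bounding rectangle.
Flange: 5.2 × 1.05, A = 5.46 in², y = 0.525 in, Ī = 0.501638 in⁴.
Web: 0.3 × 2.4, A = 0.72 in², y = 2.25 in, Ī = 0.3456 in⁴.
Centroid: ȳ = ΣA·y / ΣA = 0.725971 in.
Transfer each piece to the centroidal x-axis using Ī + A·d² with d = y − 0.725971:
  flange: d = -0.200971 in → contributes +0.722163 in⁴
  web: d = 1.52403 in → contributes +2.01792 in⁴
Total I = 2.74008 in⁴.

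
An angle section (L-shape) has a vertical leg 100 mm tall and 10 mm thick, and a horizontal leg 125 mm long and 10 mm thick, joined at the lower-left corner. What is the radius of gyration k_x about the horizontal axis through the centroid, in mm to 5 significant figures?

Split into non-overlapping primitives; take the origin at the lower-left of the bounding box.
Vertical leg: 10 × 100, A = 1 000 mm², y = 50 mm, Ī = 833333.3 mm⁴.
Horizontal leg (remainder): 115 × 10, A = 1 150 mm², y = 5 mm, Ī = 9583.333 mm⁴.
Centroid: ȳ = ΣA·y / ΣA = 25.93023 mm.
Transfer each piece to the horizontal axis through the centroid using Ī + A·d² with d = y − 25.93023:
  vertical leg: d = 24.06977 mm → contributes +1 412 687 mm⁴
  horizontal leg (remainder): d = -20.93023 mm → contributes +513369.2 mm⁴
Total I = 1 926 056 mm⁴.
Radius of gyration: k = √(I/A) = √(1 926 056 / 2 150) = 29.93059 mm.

k_x ≈ 29.931 mm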